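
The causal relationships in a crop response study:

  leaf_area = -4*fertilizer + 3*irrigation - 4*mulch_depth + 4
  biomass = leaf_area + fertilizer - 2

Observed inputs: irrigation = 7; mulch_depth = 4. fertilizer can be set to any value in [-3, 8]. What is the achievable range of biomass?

-17 to 16

Substituting into the leaf_area equation gives leaf_area = -4*fertilizer + 9.
So biomass = -3*fertilizer + 7.
Linear in fertilizer, so extremes are at the endpoints: fertilizer = -3 gives biomass = 16; fertilizer = 8 gives biomass = -17.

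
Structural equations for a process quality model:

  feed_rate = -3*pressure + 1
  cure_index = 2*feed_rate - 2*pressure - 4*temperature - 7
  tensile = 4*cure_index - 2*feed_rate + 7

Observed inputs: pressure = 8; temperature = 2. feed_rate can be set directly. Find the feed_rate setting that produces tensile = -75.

feed_rate = 7

Intervening on feed_rate fixes its value directly, overriding its dependence on pressure.
Substituting into the cure_index equation gives cure_index = 2*feed_rate - 31.
So tensile = 6*feed_rate - 117.
Solve 6*feed_rate - 117 = -75: feed_rate = (-75 + 117) / 6 = 7.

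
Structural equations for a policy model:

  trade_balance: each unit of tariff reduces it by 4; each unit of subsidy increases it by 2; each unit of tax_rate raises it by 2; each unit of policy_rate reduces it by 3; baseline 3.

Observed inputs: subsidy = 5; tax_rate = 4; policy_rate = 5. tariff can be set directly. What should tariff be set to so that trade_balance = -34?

tariff = 10

Substituting into the trade_balance equation gives trade_balance = -4*tariff + 6.
Solve -4*tariff + 6 = -34: tariff = (-34 - 6) / -4 = 10.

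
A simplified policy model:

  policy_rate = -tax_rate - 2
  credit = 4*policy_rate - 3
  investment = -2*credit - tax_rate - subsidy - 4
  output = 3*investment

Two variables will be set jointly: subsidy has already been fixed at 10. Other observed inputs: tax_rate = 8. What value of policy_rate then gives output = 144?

policy_rate = -8

With subsidy held at 10:
Intervening on policy_rate fixes its value directly, overriding its dependence on tax_rate.
Substituting into the investment equation gives investment = -8*policy_rate - 16.
So output = -24*policy_rate - 48.
Solve -24*policy_rate - 48 = 144: policy_rate = (144 + 48) / -24 = -8.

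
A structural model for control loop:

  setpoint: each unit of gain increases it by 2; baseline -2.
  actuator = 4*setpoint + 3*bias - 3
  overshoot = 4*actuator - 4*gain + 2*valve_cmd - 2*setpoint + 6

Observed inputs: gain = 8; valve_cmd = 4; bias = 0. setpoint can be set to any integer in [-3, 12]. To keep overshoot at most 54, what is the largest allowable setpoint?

Intervening on setpoint fixes its value directly, overriding its dependence on gain.
Substituting into the actuator equation gives actuator = 4*setpoint - 3.
overshoot becomes 14*setpoint - 30.
Require 14*setpoint - 30 ≤ 54, so setpoint ≤ 6.
The largest integer in [-3, 12] satisfying this is 6.

setpoint = 6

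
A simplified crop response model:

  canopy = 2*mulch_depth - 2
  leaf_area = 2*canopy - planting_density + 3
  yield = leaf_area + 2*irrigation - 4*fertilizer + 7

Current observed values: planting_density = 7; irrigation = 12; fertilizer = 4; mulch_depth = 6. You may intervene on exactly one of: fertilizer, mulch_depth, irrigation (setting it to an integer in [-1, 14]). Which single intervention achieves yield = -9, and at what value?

Intervening on fertilizer: with other inputs at their observed values, yield = -4*fertilizer + 47. Solving for -9 gives fertilizer = 14, within [-1, 14].
Intervening on mulch_depth: yield = 4*mulch_depth + 7. Reaching -9 requires mulch_depth = -4, outside [-1, 14].
Intervening on irrigation: yield = 2*irrigation + 7. Reaching -9 requires irrigation = -8, outside [-1, 14].

set fertilizer = 14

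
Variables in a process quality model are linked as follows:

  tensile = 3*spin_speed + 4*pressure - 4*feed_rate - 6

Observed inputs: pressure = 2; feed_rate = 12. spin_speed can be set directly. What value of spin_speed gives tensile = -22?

spin_speed = 8

Substituting into the tensile equation gives tensile = 3*spin_speed - 46.
Solve 3*spin_speed - 46 = -22: spin_speed = (-22 + 46) / 3 = 8.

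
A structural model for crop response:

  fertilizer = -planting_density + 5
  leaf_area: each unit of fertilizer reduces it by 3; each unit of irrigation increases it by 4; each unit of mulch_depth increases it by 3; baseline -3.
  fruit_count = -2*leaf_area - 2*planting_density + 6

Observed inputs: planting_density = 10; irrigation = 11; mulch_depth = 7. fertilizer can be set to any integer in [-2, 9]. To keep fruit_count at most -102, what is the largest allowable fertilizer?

Intervening on fertilizer fixes its value directly, overriding its dependence on planting_density.
Substituting into the leaf_area equation gives leaf_area = -3*fertilizer + 62.
Substituting into the fruit_count equation gives fruit_count = 6*fertilizer - 138.
Require 6*fertilizer - 138 ≤ -102, so fertilizer ≤ 6.
The largest integer in [-2, 9] satisfying this is 6.

fertilizer = 6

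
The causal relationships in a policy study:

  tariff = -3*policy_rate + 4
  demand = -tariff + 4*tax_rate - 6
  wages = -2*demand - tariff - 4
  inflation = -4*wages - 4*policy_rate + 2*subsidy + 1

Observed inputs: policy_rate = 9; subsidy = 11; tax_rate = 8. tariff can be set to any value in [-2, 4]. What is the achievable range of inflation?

195 to 219

Intervening on tariff fixes its value directly, overriding its dependence on policy_rate.
Substituting into the demand equation gives demand = -tariff + 26.
This gives wages = tariff - 56.
This gives inflation = -4*tariff + 211.
Linear in tariff, so extremes are at the endpoints: tariff = -2 gives inflation = 219; tariff = 4 gives inflation = 195.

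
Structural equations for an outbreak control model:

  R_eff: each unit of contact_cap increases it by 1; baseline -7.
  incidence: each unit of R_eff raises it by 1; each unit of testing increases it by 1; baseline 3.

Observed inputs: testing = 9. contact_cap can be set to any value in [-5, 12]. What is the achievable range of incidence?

0 to 17

Substituting into the incidence equation gives incidence = contact_cap + 5.
Linear in contact_cap, so extremes are at the endpoints: contact_cap = -5 gives incidence = 0; contact_cap = 12 gives incidence = 17.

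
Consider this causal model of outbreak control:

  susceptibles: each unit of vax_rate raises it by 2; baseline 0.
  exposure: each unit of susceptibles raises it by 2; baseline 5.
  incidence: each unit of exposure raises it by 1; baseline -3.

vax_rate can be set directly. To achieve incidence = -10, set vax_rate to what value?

Substituting into the exposure equation gives exposure = 4*vax_rate + 5.
incidence becomes 4*vax_rate + 2.
Solve 4*vax_rate + 2 = -10: vax_rate = (-10 - 2) / 4 = -3.

vax_rate = -3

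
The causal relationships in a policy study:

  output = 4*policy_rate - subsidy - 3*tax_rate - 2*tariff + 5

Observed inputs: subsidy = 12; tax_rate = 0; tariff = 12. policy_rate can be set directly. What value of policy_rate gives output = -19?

Substituting into the output equation gives output = 4*policy_rate - 31.
Solve 4*policy_rate - 31 = -19: policy_rate = (-19 + 31) / 4 = 3.

policy_rate = 3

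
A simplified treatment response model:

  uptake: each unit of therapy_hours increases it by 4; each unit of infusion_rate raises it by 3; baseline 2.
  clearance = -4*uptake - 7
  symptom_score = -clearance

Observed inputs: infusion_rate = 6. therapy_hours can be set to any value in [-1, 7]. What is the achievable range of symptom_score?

Substituting into the uptake equation gives uptake = 4*therapy_hours + 20.
clearance becomes -16*therapy_hours - 87.
Substituting into the symptom_score equation gives symptom_score = 16*therapy_hours + 87.
Linear in therapy_hours, so extremes are at the endpoints: therapy_hours = -1 gives symptom_score = 71; therapy_hours = 7 gives symptom_score = 199.

71 to 199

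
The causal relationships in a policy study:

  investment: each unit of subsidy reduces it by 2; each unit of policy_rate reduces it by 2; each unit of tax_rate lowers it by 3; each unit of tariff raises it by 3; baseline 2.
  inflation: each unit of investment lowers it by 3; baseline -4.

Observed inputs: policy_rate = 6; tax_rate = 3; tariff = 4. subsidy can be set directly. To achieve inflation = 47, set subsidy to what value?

Substituting into the investment equation gives investment = -2*subsidy - 7.
This gives inflation = 6*subsidy + 17.
Solve 6*subsidy + 17 = 47: subsidy = (47 - 17) / 6 = 5.

subsidy = 5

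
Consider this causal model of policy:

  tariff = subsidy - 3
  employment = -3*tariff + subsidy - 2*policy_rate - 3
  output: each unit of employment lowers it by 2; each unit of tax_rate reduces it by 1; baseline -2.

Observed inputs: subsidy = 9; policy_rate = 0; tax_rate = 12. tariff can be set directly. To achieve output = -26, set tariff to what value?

tariff = 0

Intervening on tariff fixes its value directly, overriding its dependence on subsidy.
Substituting into the employment equation gives employment = -3*tariff + 6.
Substituting into the output equation gives output = 6*tariff - 26.
Solve 6*tariff - 26 = -26: tariff = (-26 + 26) / 6 = 0.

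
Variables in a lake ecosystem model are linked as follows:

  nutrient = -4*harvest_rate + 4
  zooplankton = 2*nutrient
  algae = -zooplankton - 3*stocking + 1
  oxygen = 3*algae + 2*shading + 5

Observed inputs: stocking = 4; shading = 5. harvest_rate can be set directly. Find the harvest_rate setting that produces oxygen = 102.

harvest_rate = 6

Substituting into the zooplankton equation gives zooplankton = -8*harvest_rate + 8.
Substituting into the algae equation gives algae = 8*harvest_rate - 19.
This gives oxygen = 24*harvest_rate - 42.
Solve 24*harvest_rate - 42 = 102: harvest_rate = (102 + 42) / 24 = 6.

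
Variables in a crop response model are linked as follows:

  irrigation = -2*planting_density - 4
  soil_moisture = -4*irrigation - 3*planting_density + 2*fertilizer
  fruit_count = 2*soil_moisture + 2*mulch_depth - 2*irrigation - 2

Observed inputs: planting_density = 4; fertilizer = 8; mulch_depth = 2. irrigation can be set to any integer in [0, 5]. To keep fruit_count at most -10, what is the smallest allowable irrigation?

irrigation = 2

Intervening on irrigation fixes its value directly, overriding its dependence on planting_density.
Substituting into the soil_moisture equation gives soil_moisture = -4*irrigation + 4.
This gives fruit_count = -10*irrigation + 10.
Require -10*irrigation + 10 ≤ -10, so irrigation ≥ 2.
The smallest integer in [0, 5] satisfying this is 2.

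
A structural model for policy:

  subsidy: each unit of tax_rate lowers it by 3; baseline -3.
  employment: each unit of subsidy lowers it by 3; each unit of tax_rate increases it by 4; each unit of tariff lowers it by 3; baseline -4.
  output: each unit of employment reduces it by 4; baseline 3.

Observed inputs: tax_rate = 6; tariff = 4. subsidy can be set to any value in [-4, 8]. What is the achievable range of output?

Intervening on subsidy fixes its value directly, overriding its dependence on tax_rate.
Substituting into the employment equation gives employment = -3*subsidy + 8.
So output = 12*subsidy - 29.
Linear in subsidy, so extremes are at the endpoints: subsidy = -4 gives output = -77; subsidy = 8 gives output = 67.

-77 to 67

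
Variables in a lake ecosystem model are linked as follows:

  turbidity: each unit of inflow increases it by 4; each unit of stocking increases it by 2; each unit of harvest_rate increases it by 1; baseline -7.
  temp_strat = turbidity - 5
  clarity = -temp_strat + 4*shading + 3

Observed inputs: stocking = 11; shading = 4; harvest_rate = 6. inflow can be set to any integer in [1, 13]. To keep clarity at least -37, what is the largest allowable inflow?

Substituting into the turbidity equation gives turbidity = 4*inflow + 21.
Substituting into the temp_strat equation gives temp_strat = 4*inflow + 16.
Substituting into the clarity equation gives clarity = -4*inflow + 3.
Require -4*inflow + 3 ≥ -37, so inflow ≤ 10.
The largest integer in [1, 13] satisfying this is 10.

inflow = 10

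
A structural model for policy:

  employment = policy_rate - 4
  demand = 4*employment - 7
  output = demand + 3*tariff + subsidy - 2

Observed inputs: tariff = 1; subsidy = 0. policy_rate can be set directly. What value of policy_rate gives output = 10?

Substituting into the demand equation gives demand = 4*policy_rate - 23.
So output = 4*policy_rate - 22.
Solve 4*policy_rate - 22 = 10: policy_rate = (10 + 22) / 4 = 8.

policy_rate = 8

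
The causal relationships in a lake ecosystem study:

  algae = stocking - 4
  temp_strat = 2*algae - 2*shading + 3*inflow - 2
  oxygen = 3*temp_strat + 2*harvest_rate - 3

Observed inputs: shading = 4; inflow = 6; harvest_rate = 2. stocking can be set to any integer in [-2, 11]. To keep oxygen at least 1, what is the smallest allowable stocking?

stocking = 0

Substituting into the temp_strat equation gives temp_strat = 2*stocking.
Substituting into the oxygen equation gives oxygen = 6*stocking + 1.
Require 6*stocking + 1 ≥ 1, so stocking ≥ 0.
The smallest integer in [-2, 11] satisfying this is 0.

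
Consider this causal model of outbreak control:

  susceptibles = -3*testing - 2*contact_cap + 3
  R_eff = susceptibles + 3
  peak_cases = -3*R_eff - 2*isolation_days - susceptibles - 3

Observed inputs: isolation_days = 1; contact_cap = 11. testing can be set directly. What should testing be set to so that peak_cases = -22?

testing = -7

Substituting into the susceptibles equation gives susceptibles = -3*testing - 19.
Substituting into the R_eff equation gives R_eff = -3*testing - 16.
So peak_cases = 12*testing + 62.
Solve 12*testing + 62 = -22: testing = (-22 - 62) / 12 = -7.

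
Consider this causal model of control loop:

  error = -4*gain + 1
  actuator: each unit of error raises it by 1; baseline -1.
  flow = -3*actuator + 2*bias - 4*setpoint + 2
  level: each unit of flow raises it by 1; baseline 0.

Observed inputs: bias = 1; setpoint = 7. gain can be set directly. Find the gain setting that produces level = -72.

Substituting into the actuator equation gives actuator = -4*gain.
Substituting into the flow equation gives flow = 12*gain - 24.
This gives level = 12*gain - 24.
Solve 12*gain - 24 = -72: gain = (-72 + 24) / 12 = -4.

gain = -4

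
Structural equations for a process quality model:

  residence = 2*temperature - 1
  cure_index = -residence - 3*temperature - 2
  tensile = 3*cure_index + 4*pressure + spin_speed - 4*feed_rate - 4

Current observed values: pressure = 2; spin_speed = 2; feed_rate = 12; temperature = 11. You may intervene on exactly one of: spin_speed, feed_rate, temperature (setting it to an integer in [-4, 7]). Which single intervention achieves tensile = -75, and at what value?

Intervening on spin_speed: tensile = spin_speed - 212. Reaching -75 requires spin_speed = 137, outside [-4, 7].
Intervening on feed_rate: tensile = -4*feed_rate - 162. Reaching -75 requires feed_rate = -87/4, not an integer.
Intervening on temperature: with other inputs at their observed values, tensile = -15*temperature - 45. Solving for -75 gives temperature = 2, within [-4, 7].

set temperature = 2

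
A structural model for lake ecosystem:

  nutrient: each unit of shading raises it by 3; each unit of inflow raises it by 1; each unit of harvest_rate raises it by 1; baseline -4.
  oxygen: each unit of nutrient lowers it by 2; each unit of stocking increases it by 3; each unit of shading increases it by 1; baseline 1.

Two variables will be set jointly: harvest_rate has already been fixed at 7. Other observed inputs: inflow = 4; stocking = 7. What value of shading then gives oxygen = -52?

With harvest_rate held at 7:
Substituting into the nutrient equation gives nutrient = 3*shading + 7.
Substituting into the oxygen equation gives oxygen = -5*shading + 8.
Solve -5*shading + 8 = -52: shading = (-52 - 8) / -5 = 12.

shading = 12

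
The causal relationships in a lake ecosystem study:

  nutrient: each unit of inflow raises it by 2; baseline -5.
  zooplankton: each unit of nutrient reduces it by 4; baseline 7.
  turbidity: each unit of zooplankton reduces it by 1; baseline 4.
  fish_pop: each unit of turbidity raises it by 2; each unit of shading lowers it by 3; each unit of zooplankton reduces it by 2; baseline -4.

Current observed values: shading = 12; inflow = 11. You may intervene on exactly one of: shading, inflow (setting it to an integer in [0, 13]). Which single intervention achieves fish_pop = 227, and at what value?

Intervening on shading: with other inputs at their observed values, fish_pop = -3*shading + 248. Solving for 227 gives shading = 7, within [0, 13].
Intervening on inflow: fish_pop = 32*inflow - 140. Reaching 227 requires inflow = 367/32, not an integer.

set shading = 7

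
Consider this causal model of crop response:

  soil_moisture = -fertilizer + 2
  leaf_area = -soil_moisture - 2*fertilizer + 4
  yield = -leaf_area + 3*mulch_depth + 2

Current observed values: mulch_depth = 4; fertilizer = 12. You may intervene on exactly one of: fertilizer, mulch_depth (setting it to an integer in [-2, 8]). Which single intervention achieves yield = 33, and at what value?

Intervening on fertilizer: yield = fertilizer + 12. Reaching 33 requires fertilizer = 21, outside [-2, 8].
Intervening on mulch_depth: with other inputs at their observed values, yield = 3*mulch_depth + 12. Solving for 33 gives mulch_depth = 7, within [-2, 8].

set mulch_depth = 7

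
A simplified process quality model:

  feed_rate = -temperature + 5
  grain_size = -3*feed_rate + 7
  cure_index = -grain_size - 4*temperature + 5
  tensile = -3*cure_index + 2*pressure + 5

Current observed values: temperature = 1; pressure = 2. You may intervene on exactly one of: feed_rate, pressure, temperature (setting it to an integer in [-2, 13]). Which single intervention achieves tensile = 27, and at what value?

Intervening on feed_rate: with other inputs at their observed values, tensile = -9*feed_rate + 27. Solving for 27 gives feed_rate = 0, within [-2, 13].
Intervening on pressure: tensile = 2*pressure - 13. Reaching 27 requires pressure = 20, outside [-2, 13].
Intervening on temperature: tensile = 21*temperature - 30. Reaching 27 requires temperature = 19/7, not an integer.

set feed_rate = 0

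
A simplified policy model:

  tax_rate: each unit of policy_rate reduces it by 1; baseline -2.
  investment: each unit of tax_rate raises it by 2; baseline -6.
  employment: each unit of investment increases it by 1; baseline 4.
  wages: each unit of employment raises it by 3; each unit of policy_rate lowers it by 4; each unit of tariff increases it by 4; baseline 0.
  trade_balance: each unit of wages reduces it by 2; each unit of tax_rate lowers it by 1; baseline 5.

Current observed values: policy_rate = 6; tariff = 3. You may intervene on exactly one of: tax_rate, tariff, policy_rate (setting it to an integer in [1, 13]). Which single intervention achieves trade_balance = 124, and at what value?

Intervening on tax_rate: trade_balance = -13*tax_rate + 41. Reaching 124 requires tax_rate = -83/13, not an integer.
Intervening on tariff: trade_balance = -8*tariff + 169. Reaching 124 requires tariff = 45/8, not an integer.
Intervening on policy_rate: with other inputs at their observed values, trade_balance = 21*policy_rate + 19. Solving for 124 gives policy_rate = 5, within [1, 13].

set policy_rate = 5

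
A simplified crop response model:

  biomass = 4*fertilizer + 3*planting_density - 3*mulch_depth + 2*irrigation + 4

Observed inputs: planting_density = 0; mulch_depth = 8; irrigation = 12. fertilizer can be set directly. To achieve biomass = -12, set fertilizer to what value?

Substituting into the biomass equation gives biomass = 4*fertilizer + 4.
Solve 4*fertilizer + 4 = -12: fertilizer = (-12 - 4) / 4 = -4.

fertilizer = -4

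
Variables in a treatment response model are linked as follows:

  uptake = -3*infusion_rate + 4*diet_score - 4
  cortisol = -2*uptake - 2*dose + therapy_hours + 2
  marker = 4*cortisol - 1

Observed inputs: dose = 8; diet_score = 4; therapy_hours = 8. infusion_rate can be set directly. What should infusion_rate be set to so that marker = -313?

infusion_rate = -8

Substituting into the uptake equation gives uptake = -3*infusion_rate + 12.
This gives cortisol = 6*infusion_rate - 30.
Substituting into the marker equation gives marker = 24*infusion_rate - 121.
Solve 24*infusion_rate - 121 = -313: infusion_rate = (-313 + 121) / 24 = -8.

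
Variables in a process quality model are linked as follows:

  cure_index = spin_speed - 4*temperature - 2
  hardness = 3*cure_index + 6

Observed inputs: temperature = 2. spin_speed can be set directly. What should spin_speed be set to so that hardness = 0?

spin_speed = 8

Substituting into the cure_index equation gives cure_index = spin_speed - 10.
Substituting into the hardness equation gives hardness = 3*spin_speed - 24.
Solve 3*spin_speed - 24 = 0: spin_speed = (0 + 24) / 3 = 8.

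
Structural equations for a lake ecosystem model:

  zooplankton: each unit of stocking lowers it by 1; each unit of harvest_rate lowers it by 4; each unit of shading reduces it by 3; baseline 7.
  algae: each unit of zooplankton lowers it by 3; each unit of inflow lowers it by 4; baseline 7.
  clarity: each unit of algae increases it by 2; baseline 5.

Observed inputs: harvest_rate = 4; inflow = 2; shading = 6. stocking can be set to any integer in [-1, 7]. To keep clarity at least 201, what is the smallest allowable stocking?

stocking = 6

Substituting into the zooplankton equation gives zooplankton = -stocking - 27.
Substituting into the algae equation gives algae = 3*stocking + 80.
clarity becomes 6*stocking + 165.
Require 6*stocking + 165 ≥ 201, so stocking ≥ 6.
The smallest integer in [-1, 7] satisfying this is 6.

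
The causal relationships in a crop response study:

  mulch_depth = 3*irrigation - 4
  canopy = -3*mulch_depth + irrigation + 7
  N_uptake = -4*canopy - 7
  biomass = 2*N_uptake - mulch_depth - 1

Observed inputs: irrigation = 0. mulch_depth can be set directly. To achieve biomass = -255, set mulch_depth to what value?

Intervening on mulch_depth fixes its value directly, overriding its dependence on irrigation.
Substituting into the canopy equation gives canopy = -3*mulch_depth + 7.
N_uptake becomes 12*mulch_depth - 35.
This gives biomass = 23*mulch_depth - 71.
Solve 23*mulch_depth - 71 = -255: mulch_depth = (-255 + 71) / 23 = -8.

mulch_depth = -8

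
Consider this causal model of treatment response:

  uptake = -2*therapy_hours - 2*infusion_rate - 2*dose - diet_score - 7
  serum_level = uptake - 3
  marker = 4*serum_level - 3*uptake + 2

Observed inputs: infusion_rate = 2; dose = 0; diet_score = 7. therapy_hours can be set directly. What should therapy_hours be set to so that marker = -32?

therapy_hours = 2

Substituting into the uptake equation gives uptake = -2*therapy_hours - 18.
Substituting into the serum_level equation gives serum_level = -2*therapy_hours - 21.
Substituting into the marker equation gives marker = -2*therapy_hours - 28.
Solve -2*therapy_hours - 28 = -32: therapy_hours = (-32 + 28) / -2 = 2.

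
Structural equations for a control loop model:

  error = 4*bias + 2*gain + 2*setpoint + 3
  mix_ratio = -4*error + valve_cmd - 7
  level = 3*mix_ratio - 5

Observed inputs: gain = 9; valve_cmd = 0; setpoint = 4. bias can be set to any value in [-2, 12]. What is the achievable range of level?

-950 to -278

Substituting into the error equation gives error = 4*bias + 29.
Substituting into the mix_ratio equation gives mix_ratio = -16*bias - 123.
level becomes -48*bias - 374.
Linear in bias, so extremes are at the endpoints: bias = -2 gives level = -278; bias = 12 gives level = -950.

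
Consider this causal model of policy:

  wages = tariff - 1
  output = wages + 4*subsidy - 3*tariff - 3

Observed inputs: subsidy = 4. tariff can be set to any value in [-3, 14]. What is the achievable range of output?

-16 to 18

Substituting into the output equation gives output = -2*tariff + 12.
Linear in tariff, so extremes are at the endpoints: tariff = -3 gives output = 18; tariff = 14 gives output = -16.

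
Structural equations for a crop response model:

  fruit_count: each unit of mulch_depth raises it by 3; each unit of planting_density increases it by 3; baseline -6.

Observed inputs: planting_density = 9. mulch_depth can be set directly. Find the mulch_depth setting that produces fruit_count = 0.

mulch_depth = -7

Substituting into the fruit_count equation gives fruit_count = 3*mulch_depth + 21.
Solve 3*mulch_depth + 21 = 0: mulch_depth = (0 - 21) / 3 = -7.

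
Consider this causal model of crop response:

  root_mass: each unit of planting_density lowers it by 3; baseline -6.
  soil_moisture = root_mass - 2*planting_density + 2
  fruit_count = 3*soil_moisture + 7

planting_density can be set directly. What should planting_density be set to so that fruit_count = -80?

planting_density = 5

Substituting into the soil_moisture equation gives soil_moisture = -5*planting_density - 4.
Substituting into the fruit_count equation gives fruit_count = -15*planting_density - 5.
Solve -15*planting_density - 5 = -80: planting_density = (-80 + 5) / -15 = 5.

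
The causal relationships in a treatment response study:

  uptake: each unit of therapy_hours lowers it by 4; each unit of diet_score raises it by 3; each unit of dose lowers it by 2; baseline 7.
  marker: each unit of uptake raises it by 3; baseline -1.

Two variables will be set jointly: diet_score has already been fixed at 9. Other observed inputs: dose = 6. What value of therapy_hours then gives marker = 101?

With diet_score held at 9:
Substituting into the uptake equation gives uptake = -4*therapy_hours + 22.
marker becomes -12*therapy_hours + 65.
Solve -12*therapy_hours + 65 = 101: therapy_hours = (101 - 65) / -12 = -3.

therapy_hours = -3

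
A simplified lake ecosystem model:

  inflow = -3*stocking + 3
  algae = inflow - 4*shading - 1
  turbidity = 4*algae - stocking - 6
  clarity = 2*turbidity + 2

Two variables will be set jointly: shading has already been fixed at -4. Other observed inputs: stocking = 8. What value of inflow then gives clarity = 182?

With shading held at -4:
Intervening on inflow fixes its value directly, overriding its dependence on stocking.
Substituting into the algae equation gives algae = inflow + 15.
turbidity becomes 4*inflow + 46.
This gives clarity = 8*inflow + 94.
Solve 8*inflow + 94 = 182: inflow = (182 - 94) / 8 = 11.

inflow = 11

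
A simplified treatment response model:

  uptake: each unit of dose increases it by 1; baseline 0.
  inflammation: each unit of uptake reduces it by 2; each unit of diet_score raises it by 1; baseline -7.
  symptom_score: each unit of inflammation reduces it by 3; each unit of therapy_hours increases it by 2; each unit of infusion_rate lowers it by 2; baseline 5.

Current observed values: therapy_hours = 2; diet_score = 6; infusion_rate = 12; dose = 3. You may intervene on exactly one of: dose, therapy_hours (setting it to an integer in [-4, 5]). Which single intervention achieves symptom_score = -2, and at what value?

set therapy_hours = -2

Intervening on dose: symptom_score = 6*dose - 12. Reaching -2 requires dose = 5/3, not an integer.
Intervening on therapy_hours: with other inputs at their observed values, symptom_score = 2*therapy_hours + 2. Solving for -2 gives therapy_hours = -2, within [-4, 5].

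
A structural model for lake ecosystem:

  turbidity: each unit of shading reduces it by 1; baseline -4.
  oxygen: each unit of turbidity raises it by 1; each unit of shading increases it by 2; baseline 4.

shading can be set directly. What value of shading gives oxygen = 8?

Substituting into the oxygen equation gives oxygen = shading.
Solve shading = 8: shading = 8 / 1 = 8.

shading = 8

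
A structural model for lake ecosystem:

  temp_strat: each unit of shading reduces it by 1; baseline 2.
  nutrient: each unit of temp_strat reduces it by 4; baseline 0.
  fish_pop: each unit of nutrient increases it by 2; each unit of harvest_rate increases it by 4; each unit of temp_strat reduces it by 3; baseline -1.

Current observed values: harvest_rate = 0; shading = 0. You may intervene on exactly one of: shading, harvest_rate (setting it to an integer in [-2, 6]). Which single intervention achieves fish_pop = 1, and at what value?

Intervening on shading: fish_pop = 11*shading - 23. Reaching 1 requires shading = 24/11, not an integer.
Intervening on harvest_rate: with other inputs at their observed values, fish_pop = 4*harvest_rate - 23. Solving for 1 gives harvest_rate = 6, within [-2, 6].

set harvest_rate = 6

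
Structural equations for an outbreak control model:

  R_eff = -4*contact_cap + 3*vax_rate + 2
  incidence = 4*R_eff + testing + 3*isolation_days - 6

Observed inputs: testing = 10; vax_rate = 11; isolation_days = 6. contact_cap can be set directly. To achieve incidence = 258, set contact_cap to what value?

contact_cap = -6

Substituting into the R_eff equation gives R_eff = -4*contact_cap + 35.
Substituting into the incidence equation gives incidence = -16*contact_cap + 162.
Solve -16*contact_cap + 162 = 258: contact_cap = (258 - 162) / -16 = -6.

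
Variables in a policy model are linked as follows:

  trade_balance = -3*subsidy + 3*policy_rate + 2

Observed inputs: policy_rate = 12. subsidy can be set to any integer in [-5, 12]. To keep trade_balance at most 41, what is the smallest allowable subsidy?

Substituting into the trade_balance equation gives trade_balance = -3*subsidy + 38.
Require -3*subsidy + 38 ≤ 41, so subsidy ≥ -1.
The smallest integer in [-5, 12] satisfying this is -1.

subsidy = -1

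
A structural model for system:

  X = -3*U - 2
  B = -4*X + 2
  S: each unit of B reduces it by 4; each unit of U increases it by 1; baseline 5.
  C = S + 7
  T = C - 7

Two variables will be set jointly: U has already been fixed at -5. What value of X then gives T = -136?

X = -8

With U held at -5:
Intervening on X fixes its value directly, overriding its dependence on U.
Substituting into the S equation gives S = 16*X - 8.
Substituting into the C equation gives C = 16*X - 1.
T becomes 16*X - 8.
Solve 16*X - 8 = -136: X = (-136 + 8) / 16 = -8.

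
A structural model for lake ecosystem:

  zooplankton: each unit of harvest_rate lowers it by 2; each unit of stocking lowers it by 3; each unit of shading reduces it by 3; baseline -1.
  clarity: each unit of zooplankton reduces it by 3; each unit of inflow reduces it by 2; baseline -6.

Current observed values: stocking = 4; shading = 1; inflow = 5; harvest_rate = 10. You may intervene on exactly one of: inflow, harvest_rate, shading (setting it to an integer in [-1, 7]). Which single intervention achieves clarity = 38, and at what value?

Intervening on inflow: clarity = -2*inflow + 102. Reaching 38 requires inflow = 32, outside [-1, 7].
Intervening on harvest_rate: with other inputs at their observed values, clarity = 6*harvest_rate + 32. Solving for 38 gives harvest_rate = 1, within [-1, 7].
Intervening on shading: clarity = 9*shading + 83. Reaching 38 requires shading = -5, outside [-1, 7].

set harvest_rate = 1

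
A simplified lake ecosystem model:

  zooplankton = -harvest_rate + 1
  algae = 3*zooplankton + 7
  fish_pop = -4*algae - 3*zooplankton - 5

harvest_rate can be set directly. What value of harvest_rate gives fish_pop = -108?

Substituting into the algae equation gives algae = -3*harvest_rate + 10.
So fish_pop = 15*harvest_rate - 48.
Solve 15*harvest_rate - 48 = -108: harvest_rate = (-108 + 48) / 15 = -4.

harvest_rate = -4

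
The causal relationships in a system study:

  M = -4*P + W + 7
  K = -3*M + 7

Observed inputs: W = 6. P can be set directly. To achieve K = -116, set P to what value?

P = -7

Substituting into the M equation gives M = -4*P + 13.
K becomes 12*P - 32.
Solve 12*P - 32 = -116: P = (-116 + 32) / 12 = -7.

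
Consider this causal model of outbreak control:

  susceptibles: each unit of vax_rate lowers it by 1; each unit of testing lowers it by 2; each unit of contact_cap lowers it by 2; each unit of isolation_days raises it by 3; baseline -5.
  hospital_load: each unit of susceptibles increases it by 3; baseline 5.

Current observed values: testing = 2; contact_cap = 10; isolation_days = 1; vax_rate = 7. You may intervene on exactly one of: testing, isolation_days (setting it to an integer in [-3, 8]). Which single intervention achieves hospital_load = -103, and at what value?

Intervening on testing: hospital_load = -6*testing - 82. Reaching -103 requires testing = 7/2, not an integer.
Intervening on isolation_days: with other inputs at their observed values, hospital_load = 9*isolation_days - 103. Solving for -103 gives isolation_days = 0, within [-3, 8].

set isolation_days = 0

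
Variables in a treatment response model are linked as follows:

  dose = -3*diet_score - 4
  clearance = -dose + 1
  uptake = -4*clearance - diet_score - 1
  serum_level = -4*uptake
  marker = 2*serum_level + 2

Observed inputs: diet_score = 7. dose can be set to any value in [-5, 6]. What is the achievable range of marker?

Intervening on dose fixes its value directly, overriding its dependence on diet_score.
Substituting into the uptake equation gives uptake = 4*dose - 12.
Substituting into the serum_level equation gives serum_level = -16*dose + 48.
Substituting into the marker equation gives marker = -32*dose + 98.
Linear in dose, so extremes are at the endpoints: dose = -5 gives marker = 258; dose = 6 gives marker = -94.

-94 to 258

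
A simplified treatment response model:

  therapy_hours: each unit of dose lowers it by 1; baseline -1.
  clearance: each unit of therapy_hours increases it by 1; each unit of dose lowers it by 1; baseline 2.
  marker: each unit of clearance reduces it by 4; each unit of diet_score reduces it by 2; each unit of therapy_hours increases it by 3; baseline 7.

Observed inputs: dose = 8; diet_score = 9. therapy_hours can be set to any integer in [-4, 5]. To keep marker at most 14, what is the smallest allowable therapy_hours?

Intervening on therapy_hours fixes its value directly, overriding its dependence on dose.
Substituting into the clearance equation gives clearance = therapy_hours - 6.
Substituting into the marker equation gives marker = -therapy_hours + 13.
Require -therapy_hours + 13 ≤ 14, so therapy_hours ≥ -1.
The smallest integer in [-4, 5] satisfying this is -1.

therapy_hours = -1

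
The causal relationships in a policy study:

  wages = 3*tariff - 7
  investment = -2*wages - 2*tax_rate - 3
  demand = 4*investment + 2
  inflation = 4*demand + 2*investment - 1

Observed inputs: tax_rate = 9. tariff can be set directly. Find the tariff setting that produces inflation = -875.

Substituting into the investment equation gives investment = -6*tariff - 7.
Substituting into the demand equation gives demand = -24*tariff - 26.
Substituting into the inflation equation gives inflation = -108*tariff - 119.
Solve -108*tariff - 119 = -875: tariff = (-875 + 119) / -108 = 7.

tariff = 7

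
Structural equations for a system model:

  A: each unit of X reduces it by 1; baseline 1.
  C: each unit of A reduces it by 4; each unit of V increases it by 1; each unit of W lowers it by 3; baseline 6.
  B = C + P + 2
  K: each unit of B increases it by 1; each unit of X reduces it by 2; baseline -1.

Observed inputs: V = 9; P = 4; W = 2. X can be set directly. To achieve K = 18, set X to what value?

Substituting into the C equation gives C = 4*X + 5.
B becomes 4*X + 11.
K becomes 2*X + 10.
Solve 2*X + 10 = 18: X = (18 - 10) / 2 = 4.

X = 4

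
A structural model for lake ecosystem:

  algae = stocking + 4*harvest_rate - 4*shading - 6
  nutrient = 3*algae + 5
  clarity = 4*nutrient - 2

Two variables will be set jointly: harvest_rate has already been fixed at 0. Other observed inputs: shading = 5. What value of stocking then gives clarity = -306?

With harvest_rate held at 0:
Substituting into the algae equation gives algae = stocking - 26.
So nutrient = 3*stocking - 73.
So clarity = 12*stocking - 294.
Solve 12*stocking - 294 = -306: stocking = (-306 + 294) / 12 = -1.

stocking = -1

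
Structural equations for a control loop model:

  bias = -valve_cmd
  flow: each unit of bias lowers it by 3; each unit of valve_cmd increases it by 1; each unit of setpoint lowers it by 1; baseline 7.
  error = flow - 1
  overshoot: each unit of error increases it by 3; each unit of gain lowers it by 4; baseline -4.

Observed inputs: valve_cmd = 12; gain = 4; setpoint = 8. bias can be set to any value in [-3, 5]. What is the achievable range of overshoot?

Intervening on bias fixes its value directly, overriding its dependence on valve_cmd.
Substituting into the flow equation gives flow = -3*bias + 11.
So error = -3*bias + 10.
This gives overshoot = -9*bias + 10.
Linear in bias, so extremes are at the endpoints: bias = -3 gives overshoot = 37; bias = 5 gives overshoot = -35.

-35 to 37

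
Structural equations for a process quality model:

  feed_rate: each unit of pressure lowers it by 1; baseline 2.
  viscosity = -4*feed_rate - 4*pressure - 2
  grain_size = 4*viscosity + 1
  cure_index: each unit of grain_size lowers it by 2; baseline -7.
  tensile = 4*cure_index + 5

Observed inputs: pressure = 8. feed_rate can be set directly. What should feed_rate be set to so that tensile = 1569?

Intervening on feed_rate fixes its value directly, overriding its dependence on pressure.
Substituting into the viscosity equation gives viscosity = -4*feed_rate - 34.
grain_size becomes -16*feed_rate - 135.
cure_index becomes 32*feed_rate + 263.
So tensile = 128*feed_rate + 1057.
Solve 128*feed_rate + 1057 = 1569: feed_rate = (1569 - 1057) / 128 = 4.

feed_rate = 4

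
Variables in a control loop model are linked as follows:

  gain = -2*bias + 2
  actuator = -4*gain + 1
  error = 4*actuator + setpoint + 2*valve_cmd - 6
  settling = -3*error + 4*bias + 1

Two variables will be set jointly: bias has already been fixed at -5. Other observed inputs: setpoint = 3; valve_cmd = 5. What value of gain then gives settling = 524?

With bias held at -5:
Intervening on gain fixes its value directly, overriding its dependence on bias.
Substituting into the error equation gives error = -16*gain + 11.
settling becomes 48*gain - 52.
Solve 48*gain - 52 = 524: gain = (524 + 52) / 48 = 12.

gain = 12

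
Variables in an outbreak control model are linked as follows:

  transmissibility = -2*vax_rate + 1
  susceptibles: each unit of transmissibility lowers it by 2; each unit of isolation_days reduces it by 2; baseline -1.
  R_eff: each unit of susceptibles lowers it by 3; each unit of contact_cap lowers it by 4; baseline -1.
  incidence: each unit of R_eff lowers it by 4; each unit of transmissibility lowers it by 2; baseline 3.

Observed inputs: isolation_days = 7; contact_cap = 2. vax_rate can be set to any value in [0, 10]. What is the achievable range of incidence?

Substituting into the susceptibles equation gives susceptibles = 4*vax_rate - 17.
Substituting into the R_eff equation gives R_eff = -12*vax_rate + 42.
Substituting into the incidence equation gives incidence = 52*vax_rate - 167.
Linear in vax_rate, so extremes are at the endpoints: vax_rate = 0 gives incidence = -167; vax_rate = 10 gives incidence = 353.

-167 to 353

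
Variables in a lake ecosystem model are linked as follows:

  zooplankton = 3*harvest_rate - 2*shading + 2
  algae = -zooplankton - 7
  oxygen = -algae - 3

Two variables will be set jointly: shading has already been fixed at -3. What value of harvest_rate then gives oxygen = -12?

harvest_rate = -8

With shading held at -3:
Substituting into the zooplankton equation gives zooplankton = 3*harvest_rate + 8.
This gives algae = -3*harvest_rate - 15.
oxygen becomes 3*harvest_rate + 12.
Solve 3*harvest_rate + 12 = -12: harvest_rate = (-12 - 12) / 3 = -8.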